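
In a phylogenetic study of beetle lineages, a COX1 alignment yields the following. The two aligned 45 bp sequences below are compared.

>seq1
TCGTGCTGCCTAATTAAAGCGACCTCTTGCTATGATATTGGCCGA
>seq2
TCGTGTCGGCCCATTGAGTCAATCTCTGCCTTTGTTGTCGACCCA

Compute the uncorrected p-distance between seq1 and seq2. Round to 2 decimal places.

The sequences differ at 18 of 45 positions.
p = 18/45 = 0.40.

0.40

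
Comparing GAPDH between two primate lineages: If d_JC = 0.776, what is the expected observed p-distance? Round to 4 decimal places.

0.4835

p = (3/4)(1 − e^(−4d/3)) = 0.75 × (1 − e^(-1.034667)) = 0.75 × (1 − 0.355345) = 0.483491.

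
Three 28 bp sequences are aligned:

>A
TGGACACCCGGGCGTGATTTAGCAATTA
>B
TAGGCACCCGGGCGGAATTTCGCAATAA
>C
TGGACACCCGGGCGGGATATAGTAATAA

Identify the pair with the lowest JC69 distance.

A and C

A–B: 6/28 differ, p = 0.214, d = 0.252.
A–C: 4/28 differ, p = 0.143, d = 0.158.
B–C: 6/28 differ, p = 0.214, d = 0.252.
The smallest distance is between A and C.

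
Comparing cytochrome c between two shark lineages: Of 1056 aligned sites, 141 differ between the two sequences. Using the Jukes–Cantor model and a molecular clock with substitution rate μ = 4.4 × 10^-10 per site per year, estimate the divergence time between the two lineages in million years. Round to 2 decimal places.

167.09

p = 141/1056 ≈ 0.133523.
d = −(3/4) ln(1 − 4p/3) = −0.75 ln(1 − 0.178031) = −0.75 ln(0.821969)
  = −0.75 × (-0.196053) = 0.147040 substitutions/site.
Under a molecular clock d = 2μt, so t = d/(2μ) = 0.147040 / (2 × 4.4 × 10^-10) = 167.09 million years.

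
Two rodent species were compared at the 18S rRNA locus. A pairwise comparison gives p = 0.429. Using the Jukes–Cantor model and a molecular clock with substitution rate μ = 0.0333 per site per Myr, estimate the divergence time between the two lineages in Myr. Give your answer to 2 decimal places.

d = −(3/4) ln(1 − 4p/3) = −0.75 ln(1 − 0.572) = −0.75 ln(0.428)
  = −0.75 × (-0.848632) = 0.636474 substitutions/site.
Under a molecular clock d = 2μt, so t = d/(2μ) = 0.636474 / (2 × 0.0333) = 9.56 Myr.

9.56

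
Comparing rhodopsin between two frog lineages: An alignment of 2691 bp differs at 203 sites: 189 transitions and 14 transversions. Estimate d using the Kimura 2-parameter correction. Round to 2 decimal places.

P = 189/2691 ≈ 0.070234 and Q = 14/2691 ≈ 0.005203.
Under the Kimura two-parameter model, d = −½ ln(1 − 2P − Q) − ¼ ln(1 − 2Q).
1 − 2P − Q = 0.854329, giving −½ ln(0.854329) = 0.078719.
1 − 2Q = 0.989594, giving −¼ ln(0.989594) = 0.002615.
d = 0.078719 + 0.002615 = 0.081334.

0.08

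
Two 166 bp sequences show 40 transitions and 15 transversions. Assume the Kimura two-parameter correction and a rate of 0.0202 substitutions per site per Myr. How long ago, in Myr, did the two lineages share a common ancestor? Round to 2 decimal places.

P = 40/166 ≈ 0.240964 and Q = 15/166 ≈ 0.090361.
Under the Kimura two-parameter model, d = −½ ln(1 − 2P − Q) − ¼ ln(1 − 2Q).
1 − 2P − Q = 0.427711, giving −½ ln(0.427711) = 0.424654.
1 − 2Q = 0.819278, giving −¼ ln(0.819278) = 0.049833.
d = 0.424654 + 0.049833 = 0.474487.
Under a molecular clock d = 2μt, so t = d/(2μ) = 0.474487 / (2 × 0.0202) = 11.74 Myr.

11.74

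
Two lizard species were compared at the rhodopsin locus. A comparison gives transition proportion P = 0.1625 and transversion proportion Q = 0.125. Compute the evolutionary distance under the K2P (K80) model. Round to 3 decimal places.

0.371

Under the Kimura two-parameter model, d = −½ ln(1 − 2P − Q) − ¼ ln(1 − 2Q).
1 − 2P − Q = 0.55, giving −½ ln(0.55) = 0.298919.
1 − 2Q = 0.75, giving −¼ ln(0.75) = 0.071921.
d = 0.298919 + 0.071921 = 0.370840.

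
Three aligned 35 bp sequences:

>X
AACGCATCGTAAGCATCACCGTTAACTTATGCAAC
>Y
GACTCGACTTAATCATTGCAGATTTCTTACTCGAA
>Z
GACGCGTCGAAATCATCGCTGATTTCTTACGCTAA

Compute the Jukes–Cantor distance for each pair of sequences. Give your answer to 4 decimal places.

X–Y: 16/35 sites differ → p ≈ 0.457143, d = −0.75 ln(1 − 0.609524) = 0.705292 ≈ 0.7053.
X–Z: 12/35 sites differ → p ≈ 0.342857, d = −0.75 ln(1 − 0.457143) = 0.458182 ≈ 0.4582.
Y–Z: 8/35 sites differ → p ≈ 0.228571, d = −0.75 ln(1 − 0.304761) = 0.272625 ≈ 0.2726.

d(X,Y) = 0.7053, d(X,Z) = 0.4582, d(Y,Z) = 0.2726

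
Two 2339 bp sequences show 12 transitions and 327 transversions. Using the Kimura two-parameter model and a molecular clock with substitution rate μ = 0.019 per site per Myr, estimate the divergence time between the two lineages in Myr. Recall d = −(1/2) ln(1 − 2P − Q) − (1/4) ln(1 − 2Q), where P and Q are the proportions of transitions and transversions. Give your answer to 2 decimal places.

4.30

P = 12/2339 ≈ 0.00513 and Q = 327/2339 ≈ 0.139803.
Under the Kimura two-parameter model, d = −½ ln(1 − 2P − Q) − ¼ ln(1 − 2Q).
1 − 2P − Q = 0.849937, giving −½ ln(0.849937) = 0.081297.
1 − 2Q = 0.720394, giving −¼ ln(0.720394) = 0.081989.
d = 0.081297 + 0.081989 = 0.163286.
Under a molecular clock d = 2μt, so t = d/(2μ) = 0.163286 / (2 × 0.019) = 4.30 Myr.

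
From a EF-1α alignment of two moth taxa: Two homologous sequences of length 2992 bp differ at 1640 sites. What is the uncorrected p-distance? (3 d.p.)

p = 1640/2992 = 0.548128… ≈ 0.548 (to 3 d.p.).

0.548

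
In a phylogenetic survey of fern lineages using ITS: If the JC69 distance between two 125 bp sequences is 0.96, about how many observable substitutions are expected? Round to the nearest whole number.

Invert JC69: p = (3/4)(1 − e^(−4d/3)) = 0.75 × (1 − e^(-1.28)) = 0.75 × (1 − 0.278037) = 0.541472.
Expected differing sites = pL ≈ 0.541472 × 125 = 67.684 ≈ 68.

68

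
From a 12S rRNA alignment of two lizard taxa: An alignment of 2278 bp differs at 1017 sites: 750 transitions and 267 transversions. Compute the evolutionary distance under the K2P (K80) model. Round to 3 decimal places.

0.814

P = 750/2278 ≈ 0.329236 and Q = 267/2278 ≈ 0.117208.
Under the Kimura two-parameter model, d = −½ ln(1 − 2P − Q) − ¼ ln(1 − 2Q).
1 − 2P − Q = 0.22432, giving −½ ln(0.22432) = 0.747341.
1 − 2Q = 0.765584, giving −¼ ln(0.765584) = 0.066779.
d = 0.747341 + 0.066779 = 0.814120.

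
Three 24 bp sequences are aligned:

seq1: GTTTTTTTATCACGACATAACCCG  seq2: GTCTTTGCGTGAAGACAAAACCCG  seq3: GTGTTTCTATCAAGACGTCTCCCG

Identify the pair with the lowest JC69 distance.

seq1 and seq3

seq1–seq2: 7/24 differ, p = 0.292, d = 0.369.
seq1–seq3: 6/24 differ, p = 0.250, d = 0.304.
seq2–seq3: 9/24 differ, p = 0.375, d = 0.520.
The smallest distance is between seq1 and seq3.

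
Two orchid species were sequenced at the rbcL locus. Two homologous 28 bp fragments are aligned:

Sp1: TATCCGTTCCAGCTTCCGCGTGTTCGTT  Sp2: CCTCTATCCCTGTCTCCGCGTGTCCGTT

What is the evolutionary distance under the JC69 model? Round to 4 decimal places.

The sequences differ at 9 of 28 sites (1, 2, 5, 6, 8, 11, 13, 14, 24), so p = 9/28 ≈ 0.321429.
d = −(3/4) ln(1 − 4p/3) = −0.75 ln(1 − 0.428572) = −0.75 ln(0.571428)
  = −0.75 × (-0.559617) = 0.419713 substitutions/site.

0.4197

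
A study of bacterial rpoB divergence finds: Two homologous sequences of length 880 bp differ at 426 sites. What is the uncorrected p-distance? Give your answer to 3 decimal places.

p = 426/880 = 0.484090… ≈ 0.484 (to 3 d.p.).

0.484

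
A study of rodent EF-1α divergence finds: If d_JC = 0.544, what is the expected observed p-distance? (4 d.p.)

0.3869

p = (3/4)(1 − e^(−4d/3)) = 0.75 × (1 − e^(-0.725333)) = 0.75 × (1 − 0.484163) = 0.386878.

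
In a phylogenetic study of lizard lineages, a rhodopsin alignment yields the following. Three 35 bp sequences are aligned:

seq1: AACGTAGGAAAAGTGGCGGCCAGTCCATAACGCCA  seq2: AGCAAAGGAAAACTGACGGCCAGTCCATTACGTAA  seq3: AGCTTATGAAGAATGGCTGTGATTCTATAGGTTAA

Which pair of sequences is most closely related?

seq1 and seq2

seq1–seq2: 8/35 differ, p = 0.229, d = 0.273.
seq1–seq3: 15/35 differ, p = 0.429, d = 0.635.
seq2–seq3: 15/35 differ, p = 0.429, d = 0.635.
The smallest distance is between seq1 and seq2.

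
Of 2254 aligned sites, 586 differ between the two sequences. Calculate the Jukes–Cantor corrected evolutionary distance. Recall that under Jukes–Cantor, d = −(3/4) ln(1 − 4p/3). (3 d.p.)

0.319

p = 586/2254 ≈ 0.259982.
d = −(3/4) ln(1 − 4p/3) = −0.75 ln(1 − 0.346643) = −0.75 ln(0.653357)
  = −0.75 × (-0.425632) = 0.319224 substitutions/site.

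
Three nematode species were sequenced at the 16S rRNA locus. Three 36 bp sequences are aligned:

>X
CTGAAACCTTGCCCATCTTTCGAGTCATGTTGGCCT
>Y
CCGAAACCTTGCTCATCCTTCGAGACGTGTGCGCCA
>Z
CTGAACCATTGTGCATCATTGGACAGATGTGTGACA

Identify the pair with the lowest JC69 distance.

X–Y: 8/36 differ, p = 0.222, d = 0.264.
X–Z: 13/36 differ, p = 0.361, d = 0.493.
Y–Z: 12/36 differ, p = 0.333, d = 0.441.
The smallest distance is between X and Y.

X and Y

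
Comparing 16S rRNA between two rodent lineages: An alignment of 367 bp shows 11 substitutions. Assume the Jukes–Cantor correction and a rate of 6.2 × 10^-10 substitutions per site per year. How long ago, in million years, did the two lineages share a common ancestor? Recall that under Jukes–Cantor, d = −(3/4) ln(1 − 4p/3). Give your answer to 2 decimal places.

p = 11/367 ≈ 0.029973.
d = −(3/4) ln(1 − 4p/3) = −0.75 ln(1 − 0.039964) = −0.75 ln(0.960036)
  = −0.75 × (-0.040784) = 0.030588 substitutions/site.
Under a molecular clock d = 2μt, so t = d/(2μ) = 0.030588 / (2 × 6.2 × 10^-10) = 24.67 million years.

24.67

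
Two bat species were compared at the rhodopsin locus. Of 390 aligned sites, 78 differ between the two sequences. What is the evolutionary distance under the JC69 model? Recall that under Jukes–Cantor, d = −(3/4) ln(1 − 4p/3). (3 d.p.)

0.233

p = 78/390 = 0.2.
d = −(3/4) ln(1 − 4p/3) = −0.75 ln(1 − 0.266667) = −0.75 ln(0.733333)
  = −0.75 × (-0.310155) = 0.232616 substitutions/site.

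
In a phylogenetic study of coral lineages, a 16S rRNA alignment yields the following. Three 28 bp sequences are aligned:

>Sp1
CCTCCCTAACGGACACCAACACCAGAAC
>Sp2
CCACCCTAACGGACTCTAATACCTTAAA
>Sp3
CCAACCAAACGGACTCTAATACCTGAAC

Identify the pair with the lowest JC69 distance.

Sp2 and Sp3

Sp1–Sp2: 7/28 differ, p = 0.250, d = 0.304.
Sp1–Sp3: 7/28 differ, p = 0.250, d = 0.304.
Sp2–Sp3: 4/28 differ, p = 0.143, d = 0.158.
The smallest distance is between Sp2 and Sp3.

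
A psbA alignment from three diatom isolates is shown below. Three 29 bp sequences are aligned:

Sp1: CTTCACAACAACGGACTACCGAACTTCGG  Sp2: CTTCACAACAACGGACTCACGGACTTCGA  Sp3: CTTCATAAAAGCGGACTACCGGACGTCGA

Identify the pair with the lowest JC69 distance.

Sp1–Sp2: 4/29 differ, p = 0.138, d = 0.152.
Sp1–Sp3: 6/29 differ, p = 0.207, d = 0.242.
Sp2–Sp3: 6/29 differ, p = 0.207, d = 0.242.
The smallest distance is between Sp1 and Sp2.

Sp1 and Sp2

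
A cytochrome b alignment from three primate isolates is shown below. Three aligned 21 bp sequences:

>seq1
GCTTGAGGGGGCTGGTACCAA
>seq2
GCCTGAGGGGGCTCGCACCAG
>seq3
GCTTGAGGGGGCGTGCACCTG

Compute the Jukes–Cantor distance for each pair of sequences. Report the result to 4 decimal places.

d(seq1,seq2) = 0.2197, d(seq1,seq3) = 0.2865, d(seq2,seq3) = 0.2197

seq1–seq2: 4/21 sites differ → p ≈ 0.190476, d = −0.75 ln(1 − 0.253968) = 0.219740 ≈ 0.2197.
seq1–seq3: 5/21 sites differ → p ≈ 0.238095, d = −0.75 ln(1 − 0.31746) = 0.286451 ≈ 0.2865.
seq2–seq3: 4/21 sites differ → p ≈ 0.190476, d = −0.75 ln(1 − 0.253968) = 0.219740 ≈ 0.2197.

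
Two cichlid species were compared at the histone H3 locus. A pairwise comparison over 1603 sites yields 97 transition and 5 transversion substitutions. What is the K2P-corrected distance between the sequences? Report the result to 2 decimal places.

0.07

P = 97/1603 ≈ 0.060512 and Q = 5/1603 ≈ 0.003119.
Under the Kimura two-parameter model, d = −½ ln(1 − 2P − Q) − ¼ ln(1 − 2Q).
1 − 2P − Q = 0.875857, giving −½ ln(0.875857) = 0.066276.
1 − 2Q = 0.993762, giving −¼ ln(0.993762) = 0.001564.
d = 0.066276 + 0.001564 = 0.067840.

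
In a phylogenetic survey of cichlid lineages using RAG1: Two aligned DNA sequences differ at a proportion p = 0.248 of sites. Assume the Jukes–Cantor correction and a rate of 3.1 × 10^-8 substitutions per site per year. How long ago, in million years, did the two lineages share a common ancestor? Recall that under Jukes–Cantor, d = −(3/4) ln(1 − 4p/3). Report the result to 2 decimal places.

d = −(3/4) ln(1 − 4p/3) = −0.75 ln(1 − 0.330667) = −0.75 ln(0.669333)
  = −0.75 × (-0.401474) = 0.301106 substitutions/site.
Under a molecular clock d = 2μt, so t = d/(2μ) = 0.301106 / (2 × 3.1 × 10^-8) = 4.86 million years.

4.86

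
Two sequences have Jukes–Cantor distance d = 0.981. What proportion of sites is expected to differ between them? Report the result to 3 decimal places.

0.547

p = (3/4)(1 − e^(−4d/3)) = 0.75 × (1 − e^(-1.308)) = 0.75 × (1 − 0.270360) = 0.547230.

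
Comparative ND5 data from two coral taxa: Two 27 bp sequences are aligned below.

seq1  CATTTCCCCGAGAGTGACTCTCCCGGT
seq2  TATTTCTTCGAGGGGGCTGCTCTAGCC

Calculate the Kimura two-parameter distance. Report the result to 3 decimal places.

0.724

Of 27 sites, 7 differences are transitions and 5 are transversions, so P = 7/27 ≈ 0.259259 and Q = 5/27 ≈ 0.185185.
Under the Kimura two-parameter model, d = −½ ln(1 − 2P − Q) − ¼ ln(1 − 2Q).
1 − 2P − Q = 0.296297, giving −½ ln(0.296297) = 0.608196.
1 − 2Q = 0.62963, giving −¼ ln(0.62963) = 0.115656.
d = 0.608196 + 0.115656 = 0.723852.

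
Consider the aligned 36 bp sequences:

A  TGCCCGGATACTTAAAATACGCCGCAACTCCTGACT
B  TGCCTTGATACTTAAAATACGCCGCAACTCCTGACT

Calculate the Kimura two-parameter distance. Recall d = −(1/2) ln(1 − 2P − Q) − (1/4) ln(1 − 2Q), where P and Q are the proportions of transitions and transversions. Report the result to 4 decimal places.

Of 36 sites, 1 differences are transitions and 1 are transversions, so P = 1/36 ≈ 0.027778 and Q = 1/36 ≈ 0.027778.
Under the Kimura two-parameter model, d = −½ ln(1 − 2P − Q) − ¼ ln(1 − 2Q).
1 − 2P − Q = 0.916666, giving −½ ln(0.916666) = 0.043506.
1 − 2Q = 0.944444, giving −¼ ln(0.944444) = 0.014290.
d = 0.043506 + 0.014290 = 0.057796.

0.0578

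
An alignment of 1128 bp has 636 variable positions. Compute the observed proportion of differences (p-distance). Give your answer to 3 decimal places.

0.564

p = 636/1128 = 0.563829… ≈ 0.564 (to 3 d.p.).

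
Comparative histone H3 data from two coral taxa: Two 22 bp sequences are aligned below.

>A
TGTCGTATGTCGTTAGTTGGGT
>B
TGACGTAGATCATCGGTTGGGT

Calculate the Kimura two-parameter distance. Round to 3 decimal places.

Of 22 sites, 4 differences are transitions and 2 are transversions, so P = 4/22 ≈ 0.181818 and Q = 2/22 ≈ 0.090909.
Under the Kimura two-parameter model, d = −½ ln(1 − 2P − Q) − ¼ ln(1 − 2Q).
1 − 2P − Q = 0.545455, giving −½ ln(0.545455) = 0.303067.
1 − 2Q = 0.818182, giving −¼ ln(0.818182) = 0.050168.
d = 0.303067 + 0.050168 = 0.353235.

0.353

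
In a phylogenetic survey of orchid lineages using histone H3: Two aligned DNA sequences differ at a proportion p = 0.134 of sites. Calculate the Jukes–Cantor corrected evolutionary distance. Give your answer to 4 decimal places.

0.1476

d = −(3/4) ln(1 − 4p/3) = −0.75 ln(1 − 0.178667) = −0.75 ln(0.821333)
  = −0.75 × (-0.196827) = 0.147620 substitutions/site.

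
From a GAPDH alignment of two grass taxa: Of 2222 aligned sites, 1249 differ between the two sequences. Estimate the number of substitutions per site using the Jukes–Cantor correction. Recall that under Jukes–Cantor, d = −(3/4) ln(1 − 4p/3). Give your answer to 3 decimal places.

p = 1249/2222 ≈ 0.562106.
d = −(3/4) ln(1 − 4p/3) = −0.75 ln(1 − 0.749475) = −0.75 ln(0.250525)
  = −0.75 × (-1.384197) = 1.038148 substitutions/site.

1.038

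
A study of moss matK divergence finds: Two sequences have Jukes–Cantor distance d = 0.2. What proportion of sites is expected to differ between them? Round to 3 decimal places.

0.176

p = (3/4)(1 − e^(−4d/3)) = 0.75 × (1 − e^(-0.266667)) = 0.75 × (1 − 0.765928) = 0.175554.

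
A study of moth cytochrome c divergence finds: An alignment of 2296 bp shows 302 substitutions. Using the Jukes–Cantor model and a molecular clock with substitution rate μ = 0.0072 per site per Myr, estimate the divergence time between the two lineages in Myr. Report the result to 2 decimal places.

p = 302/2296 ≈ 0.131533.
d = −(3/4) ln(1 − 4p/3) = −0.75 ln(1 − 0.175377) = −0.75 ln(0.824623)
  = −0.75 × (-0.192829) = 0.144622 substitutions/site.
Under a molecular clock d = 2μt, so t = d/(2μ) = 0.144622 / (2 × 0.0072) = 10.04 Myr.

10.04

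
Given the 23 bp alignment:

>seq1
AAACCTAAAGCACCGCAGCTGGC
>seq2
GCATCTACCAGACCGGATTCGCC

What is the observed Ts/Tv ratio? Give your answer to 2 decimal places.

Transitions are A↔G and C↔T; transversions are all other mismatches.
Transitions: 5. Transversions: 7.
R = 5/7 = 0.714285… ≈ 0.71 (to 2 d.p.).

0.71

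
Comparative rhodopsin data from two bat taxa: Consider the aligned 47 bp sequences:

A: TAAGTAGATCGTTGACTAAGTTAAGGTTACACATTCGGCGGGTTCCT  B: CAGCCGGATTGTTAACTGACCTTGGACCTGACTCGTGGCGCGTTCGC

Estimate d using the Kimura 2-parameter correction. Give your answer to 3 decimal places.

Of 47 sites, 15 differences are transitions and 9 are transversions, so P = 15/47 ≈ 0.319149 and Q = 9/47 ≈ 0.191489.
Under the Kimura two-parameter model, d = −½ ln(1 − 2P − Q) − ¼ ln(1 − 2Q).
1 − 2P − Q = 0.170213, giving −½ ln(0.170213) = 0.885352.
1 − 2Q = 0.617022, giving −¼ ln(0.617022) = 0.120713.
d = 0.885352 + 0.120713 = 1.006065.

1.006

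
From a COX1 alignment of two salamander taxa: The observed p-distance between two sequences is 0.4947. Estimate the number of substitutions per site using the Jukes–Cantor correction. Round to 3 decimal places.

0.808

d = −(3/4) ln(1 − 4p/3) = −0.75 ln(1 − 0.6596) = −0.75 ln(0.3404)
  = −0.75 × (-1.077634) = 0.808226 substitutions/site.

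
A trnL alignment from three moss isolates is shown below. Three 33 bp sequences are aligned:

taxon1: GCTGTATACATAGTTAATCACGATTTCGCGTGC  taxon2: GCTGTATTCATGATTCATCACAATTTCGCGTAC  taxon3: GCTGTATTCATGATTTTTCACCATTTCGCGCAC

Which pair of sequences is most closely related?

taxon2 and taxon3

taxon1–taxon2: 6/33 differ, p = 0.182, d = 0.208.
taxon1–taxon3: 8/33 differ, p = 0.242, d = 0.293.
taxon2–taxon3: 4/33 differ, p = 0.121, d = 0.132.
The smallest distance is between taxon2 and taxon3.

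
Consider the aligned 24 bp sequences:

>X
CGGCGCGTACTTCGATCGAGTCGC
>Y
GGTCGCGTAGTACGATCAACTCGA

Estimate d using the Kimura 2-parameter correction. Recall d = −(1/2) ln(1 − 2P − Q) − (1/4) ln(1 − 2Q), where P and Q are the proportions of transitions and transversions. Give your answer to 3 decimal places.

0.376

Of 24 sites, 1 differences are transitions and 6 are transversions, so P = 1/24 ≈ 0.041667 and Q = 6/24 = 0.25.
Under the Kimura two-parameter model, d = −½ ln(1 − 2P − Q) − ¼ ln(1 − 2Q).
1 − 2P − Q = 0.666666, giving −½ ln(0.666666) = 0.202733.
1 − 2Q = 0.5, giving −¼ ln(0.5) = 0.173287.
d = 0.202733 + 0.173287 = 0.376020.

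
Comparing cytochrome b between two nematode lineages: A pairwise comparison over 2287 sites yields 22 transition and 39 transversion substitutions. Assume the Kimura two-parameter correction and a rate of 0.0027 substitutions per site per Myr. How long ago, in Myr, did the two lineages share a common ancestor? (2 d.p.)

P = 22/2287 ≈ 0.00962 and Q = 39/2287 ≈ 0.017053.
Under the Kimura two-parameter model, d = −½ ln(1 − 2P − Q) − ¼ ln(1 − 2Q).
1 − 2P − Q = 0.963707, giving −½ ln(0.963707) = 0.018484.
1 − 2Q = 0.965894, giving −¼ ln(0.965894) = 0.008675.
d = 0.018484 + 0.008675 = 0.027159.
Under a molecular clock d = 2μt, so t = d/(2μ) = 0.027159 / (2 × 0.0027) = 5.03 Myr.

5.03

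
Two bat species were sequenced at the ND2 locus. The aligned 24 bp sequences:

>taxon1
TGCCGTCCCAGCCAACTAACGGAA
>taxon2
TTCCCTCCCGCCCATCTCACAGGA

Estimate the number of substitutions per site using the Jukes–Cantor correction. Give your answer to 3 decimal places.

0.441

The sequences differ at 8 of 24 sites (2, 5, 10, 11, 15, 18, 21, 23), so p = 8/24 ≈ 0.333333.
d = −(3/4) ln(1 − 4p/3) = −0.75 ln(1 − 0.444444) = −0.75 ln(0.555556)
  = −0.75 × (-0.587786) = 0.440840 substitutions/site.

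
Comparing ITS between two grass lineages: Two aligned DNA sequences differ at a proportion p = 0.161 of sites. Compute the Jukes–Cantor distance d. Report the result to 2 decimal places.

d = −(3/4) ln(1 − 4p/3) = −0.75 ln(1 − 0.214667) = −0.75 ln(0.785333)
  = −0.75 × (-0.241647) = 0.181235 substitutions/site.

0.18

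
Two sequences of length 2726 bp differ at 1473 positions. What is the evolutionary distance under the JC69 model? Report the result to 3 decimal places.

p = 1473/2726 ≈ 0.540352.
d = −(3/4) ln(1 − 4p/3) = −0.75 ln(1 − 0.720469) = −0.75 ln(0.279531)
  = −0.75 × (-1.274642) = 0.955982 substitutions/site.

0.956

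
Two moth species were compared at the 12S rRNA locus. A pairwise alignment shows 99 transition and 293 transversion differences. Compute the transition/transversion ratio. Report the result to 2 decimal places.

0.34

R = 99/293 = 0.337883… ≈ 0.34 (to 2 d.p.).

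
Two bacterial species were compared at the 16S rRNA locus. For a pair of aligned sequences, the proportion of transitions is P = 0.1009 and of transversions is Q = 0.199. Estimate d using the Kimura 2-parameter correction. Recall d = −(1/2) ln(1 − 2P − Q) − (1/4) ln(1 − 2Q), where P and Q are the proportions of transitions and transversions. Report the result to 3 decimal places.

Under the Kimura two-parameter model, d = −½ ln(1 − 2P − Q) − ¼ ln(1 − 2Q).
1 − 2P − Q = 0.5992, giving −½ ln(0.5992) = 0.256080.
1 − 2Q = 0.602, giving −¼ ln(0.602) = 0.126874.
d = 0.256080 + 0.126874 = 0.382954.

0.383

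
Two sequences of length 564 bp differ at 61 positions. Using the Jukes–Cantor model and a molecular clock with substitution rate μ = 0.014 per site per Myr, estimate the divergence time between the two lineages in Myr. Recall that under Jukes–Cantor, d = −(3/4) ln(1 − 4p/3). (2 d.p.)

4.17

p = 61/564 ≈ 0.108156.
d = −(3/4) ln(1 − 4p/3) = −0.75 ln(1 − 0.144208) = −0.75 ln(0.855792)
  = −0.75 × (-0.155728) = 0.116796 substitutions/site.
Under a molecular clock d = 2μt, so t = d/(2μ) = 0.116796 / (2 × 0.014) = 4.17 Myr.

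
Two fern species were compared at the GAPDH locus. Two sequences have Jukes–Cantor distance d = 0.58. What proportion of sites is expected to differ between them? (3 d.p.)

p = (3/4)(1 − e^(−4d/3)) = 0.75 × (1 − e^(-0.773333)) = 0.75 × (1 − 0.461472) = 0.403896.

0.404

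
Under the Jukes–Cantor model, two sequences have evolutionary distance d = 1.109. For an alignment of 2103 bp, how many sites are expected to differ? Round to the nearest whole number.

1218

Invert JC69: p = (3/4)(1 − e^(−4d/3)) = 0.75 × (1 − e^(-1.478667)) = 0.75 × (1 − 0.227941) = 0.579044.
Expected differing sites = pL ≈ 0.579044 × 2103 = 1217.729532 ≈ 1218.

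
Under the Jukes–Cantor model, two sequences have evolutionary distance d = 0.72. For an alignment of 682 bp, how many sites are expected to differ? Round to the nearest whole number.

Invert JC69: p = (3/4)(1 − e^(−4d/3)) = 0.75 × (1 − e^(-0.96)) = 0.75 × (1 − 0.382893) = 0.462830.
Expected differing sites = pL ≈ 0.462830 × 682 = 315.65006 ≈ 316.

316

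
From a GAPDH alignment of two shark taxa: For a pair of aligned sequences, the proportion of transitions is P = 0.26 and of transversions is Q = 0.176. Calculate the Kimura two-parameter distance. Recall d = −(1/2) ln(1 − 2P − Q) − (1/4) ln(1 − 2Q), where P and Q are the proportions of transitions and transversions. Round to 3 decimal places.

Under the Kimura two-parameter model, d = −½ ln(1 − 2P − Q) − ¼ ln(1 − 2Q).
1 − 2P − Q = 0.304, giving −½ ln(0.304) = 0.595364.
1 − 2Q = 0.648, giving −¼ ln(0.648) = 0.108466.
d = 0.595364 + 0.108466 = 0.703830.

0.704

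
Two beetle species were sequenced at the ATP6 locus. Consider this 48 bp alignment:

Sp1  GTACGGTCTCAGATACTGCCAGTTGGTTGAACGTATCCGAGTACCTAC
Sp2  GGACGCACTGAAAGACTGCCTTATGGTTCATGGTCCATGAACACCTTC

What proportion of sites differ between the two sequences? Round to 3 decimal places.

The sequences differ at 19 of 48 positions.
p = 19/48 = 0.395833… ≈ 0.396 (to 3 d.p.).

0.396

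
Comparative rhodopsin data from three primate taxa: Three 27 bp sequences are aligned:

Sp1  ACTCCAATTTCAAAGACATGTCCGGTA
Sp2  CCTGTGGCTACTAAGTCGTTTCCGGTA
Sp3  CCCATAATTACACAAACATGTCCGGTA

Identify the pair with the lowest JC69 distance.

Sp1–Sp2: 11/27 differ, p = 0.407, d = 0.588.
Sp1–Sp3: 7/27 differ, p = 0.259, d = 0.318.
Sp2–Sp3: 11/27 differ, p = 0.407, d = 0.588.
The smallest distance is between Sp1 and Sp3.

Sp1 and Sp3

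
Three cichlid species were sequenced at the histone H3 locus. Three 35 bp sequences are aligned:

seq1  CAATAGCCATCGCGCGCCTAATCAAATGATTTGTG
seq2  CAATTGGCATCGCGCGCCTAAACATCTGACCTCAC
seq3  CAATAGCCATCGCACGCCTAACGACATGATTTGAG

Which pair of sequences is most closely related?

seq1–seq2: 10/35 differ, p = 0.286, d = 0.360.
seq1–seq3: 5/35 differ, p = 0.143, d = 0.158.
seq2–seq3: 11/35 differ, p = 0.314, d = 0.407.
The smallest distance is between seq1 and seq3.

seq1 and seq3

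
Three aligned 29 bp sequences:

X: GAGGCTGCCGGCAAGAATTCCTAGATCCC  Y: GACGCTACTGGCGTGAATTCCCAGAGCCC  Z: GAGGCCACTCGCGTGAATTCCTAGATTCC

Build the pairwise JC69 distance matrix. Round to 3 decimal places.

X–Y: 7/29 sites differ → p ≈ 0.241379, d = −0.75 ln(1 − 0.321839) = 0.291278 ≈ 0.291.
X–Z: 7/29 sites differ → p ≈ 0.241379, d = −0.75 ln(1 − 0.321839) = 0.291278 ≈ 0.291.
Y–Z: 6/29 sites differ → p ≈ 0.206897, d = −0.75 ln(1 − 0.275863) = 0.242081 ≈ 0.242.

d(X,Y) = 0.291, d(X,Z) = 0.291, d(Y,Z) = 0.242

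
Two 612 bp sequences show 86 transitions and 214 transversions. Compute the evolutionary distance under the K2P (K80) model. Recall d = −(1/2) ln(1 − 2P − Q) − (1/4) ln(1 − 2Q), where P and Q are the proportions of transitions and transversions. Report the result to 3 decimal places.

P = 86/612 ≈ 0.140523 and Q = 214/612 ≈ 0.349673.
Under the Kimura two-parameter model, d = −½ ln(1 − 2P − Q) − ¼ ln(1 − 2Q).
1 − 2P − Q = 0.369281, giving −½ ln(0.369281) = 0.498099.
1 − 2Q = 0.300654, giving −¼ ln(0.300654) = 0.300449.
d = 0.498099 + 0.300449 = 0.798548.

0.799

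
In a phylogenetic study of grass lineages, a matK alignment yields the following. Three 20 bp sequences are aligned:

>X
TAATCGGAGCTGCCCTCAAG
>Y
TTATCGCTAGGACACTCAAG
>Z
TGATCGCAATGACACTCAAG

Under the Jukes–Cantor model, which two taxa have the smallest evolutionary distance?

X–Y: 8/20 differ, p = 0.400, d = 0.572.
X–Z: 7/20 differ, p = 0.350, d = 0.471.
Y–Z: 3/20 differ, p = 0.150, d = 0.167.
The smallest distance is between Y and Z.

Y and Z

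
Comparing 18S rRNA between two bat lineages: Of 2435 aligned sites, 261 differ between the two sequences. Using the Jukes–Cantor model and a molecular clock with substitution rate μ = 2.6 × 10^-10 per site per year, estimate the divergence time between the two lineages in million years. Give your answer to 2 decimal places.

p = 261/2435 ≈ 0.107187.
d = −(3/4) ln(1 − 4p/3) = −0.75 ln(1 − 0.142916) = −0.75 ln(0.857084)
  = −0.75 × (-0.154219) = 0.115664 substitutions/site.
Under a molecular clock d = 2μt, so t = d/(2μ) = 0.115664 / (2 × 2.6 × 10^-10) = 222.43 million years.

222.43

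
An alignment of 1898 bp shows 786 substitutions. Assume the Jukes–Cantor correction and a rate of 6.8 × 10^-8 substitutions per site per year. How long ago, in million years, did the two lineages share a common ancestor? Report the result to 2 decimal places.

4.43

p = 786/1898 ≈ 0.41412.
d = −(3/4) ln(1 − 4p/3) = −0.75 ln(1 − 0.55216) = −0.75 ln(0.44784)
  = −0.75 × (-0.803319) = 0.602489 substitutions/site.
Under a molecular clock d = 2μt, so t = d/(2μ) = 0.602489 / (2 × 6.8 × 10^-8) = 4.43 million years.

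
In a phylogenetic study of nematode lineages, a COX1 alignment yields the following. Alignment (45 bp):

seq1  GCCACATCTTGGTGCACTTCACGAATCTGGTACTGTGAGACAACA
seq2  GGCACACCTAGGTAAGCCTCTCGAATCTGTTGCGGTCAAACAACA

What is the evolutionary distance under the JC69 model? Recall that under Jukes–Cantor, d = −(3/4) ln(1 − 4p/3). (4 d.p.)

0.3648

The sequences differ at 13 of 45 sites, so p = 13/45 ≈ 0.288889.
d = −(3/4) ln(1 − 4p/3) = −0.75 ln(1 − 0.385185) = −0.75 ln(0.614815)
  = −0.75 × (-0.486434) = 0.364826 substitutions/site.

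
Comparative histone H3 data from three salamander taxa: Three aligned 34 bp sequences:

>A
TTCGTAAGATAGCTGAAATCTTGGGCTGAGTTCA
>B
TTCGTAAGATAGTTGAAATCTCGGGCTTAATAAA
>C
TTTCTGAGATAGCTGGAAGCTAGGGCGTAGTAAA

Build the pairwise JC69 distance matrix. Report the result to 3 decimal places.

d(A,B) = 0.201, d(A,C) = 0.373, d(B,C) = 0.326

A–B: 6/34 sites differ → p ≈ 0.176471, d = −0.75 ln(1 − 0.235295) = 0.201199 ≈ 0.201.
A–C: 10/34 sites differ → p ≈ 0.294118, d = −0.75 ln(1 − 0.392157) = 0.373379 ≈ 0.373.
B–C: 9/34 sites differ → p ≈ 0.264706, d = −0.75 ln(1 − 0.352941) = 0.326488 ≈ 0.326.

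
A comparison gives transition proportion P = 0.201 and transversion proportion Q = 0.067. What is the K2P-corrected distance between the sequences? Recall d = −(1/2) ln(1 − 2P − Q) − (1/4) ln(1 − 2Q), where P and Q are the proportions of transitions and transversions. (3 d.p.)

Under the Kimura two-parameter model, d = −½ ln(1 − 2P − Q) − ¼ ln(1 − 2Q).
1 − 2P − Q = 0.531, giving −½ ln(0.531) = 0.316497.
1 − 2Q = 0.866, giving −¼ ln(0.866) = 0.035968.
d = 0.316497 + 0.035968 = 0.352465.

0.352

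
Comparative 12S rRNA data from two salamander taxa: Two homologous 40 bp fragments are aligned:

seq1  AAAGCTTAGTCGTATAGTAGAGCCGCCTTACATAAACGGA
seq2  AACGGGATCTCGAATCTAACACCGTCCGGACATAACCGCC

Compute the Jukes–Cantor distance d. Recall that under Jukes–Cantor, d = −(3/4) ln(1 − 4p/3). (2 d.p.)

The sequences differ at 19 of 40 sites, so p = 19/40 = 0.475.
d = −(3/4) ln(1 − 4p/3) = −0.75 ln(1 − 0.633333) = −0.75 ln(0.366667)
  = −0.75 × (-1.003301) = 0.752476 substitutions/site.

0.75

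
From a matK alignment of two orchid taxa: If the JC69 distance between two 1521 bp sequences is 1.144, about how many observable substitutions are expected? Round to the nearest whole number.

893

Invert JC69: p = (3/4)(1 − e^(−4d/3)) = 0.75 × (1 − e^(-1.525333)) = 0.75 × (1 − 0.217549) = 0.586838.
Expected differing sites = pL ≈ 0.586838 × 1521 = 892.580598 ≈ 893.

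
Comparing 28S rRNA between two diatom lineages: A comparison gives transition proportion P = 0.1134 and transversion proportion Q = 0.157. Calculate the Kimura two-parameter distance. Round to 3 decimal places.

0.336

Under the Kimura two-parameter model, d = −½ ln(1 − 2P − Q) − ¼ ln(1 − 2Q).
1 − 2P − Q = 0.6162, giving −½ ln(0.6162) = 0.242092.
1 − 2Q = 0.686, giving −¼ ln(0.686) = 0.094219.
d = 0.242092 + 0.094219 = 0.336311.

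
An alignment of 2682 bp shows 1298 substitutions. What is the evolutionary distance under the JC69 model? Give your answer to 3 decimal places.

p = 1298/2682 ≈ 0.483967.
d = −(3/4) ln(1 − 4p/3) = −0.75 ln(1 − 0.645289) = −0.75 ln(0.354711)
  = −0.75 × (-1.036452) = 0.777339 substitutions/site.

0.777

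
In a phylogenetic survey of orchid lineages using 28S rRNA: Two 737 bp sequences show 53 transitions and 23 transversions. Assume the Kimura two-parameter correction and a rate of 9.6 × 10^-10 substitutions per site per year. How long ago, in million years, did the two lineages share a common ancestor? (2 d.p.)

58.50

P = 53/737 ≈ 0.071913 and Q = 23/737 ≈ 0.031208.
Under the Kimura two-parameter model, d = −½ ln(1 − 2P − Q) − ¼ ln(1 − 2Q).
1 − 2P − Q = 0.824966, giving −½ ln(0.824966) = 0.096207.
1 − 2Q = 0.937584, giving −¼ ln(0.937584) = 0.016112.
d = 0.096207 + 0.016112 = 0.112319.
Under a molecular clock d = 2μt, so t = d/(2μ) = 0.112319 / (2 × 9.6 × 10^-10) = 58.50 million years.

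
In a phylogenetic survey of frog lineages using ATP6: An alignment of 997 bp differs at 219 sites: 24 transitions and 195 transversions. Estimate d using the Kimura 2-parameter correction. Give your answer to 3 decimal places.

P = 24/997 ≈ 0.024072 and Q = 195/997 ≈ 0.195587.
Under the Kimura two-parameter model, d = −½ ln(1 − 2P − Q) − ¼ ln(1 − 2Q).
1 − 2P − Q = 0.756269, giving −½ ln(0.756269) = 0.139679.
1 − 2Q = 0.608826, giving −¼ ln(0.608826) = 0.124056.
d = 0.139679 + 0.124056 = 0.263735.

0.264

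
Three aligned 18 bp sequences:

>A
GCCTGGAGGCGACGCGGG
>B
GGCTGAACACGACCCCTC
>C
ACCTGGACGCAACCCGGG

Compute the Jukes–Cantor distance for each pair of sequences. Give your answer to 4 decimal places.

A–B: 8/18 sites differ → p ≈ 0.444444, d = −0.75 ln(1 − 0.592592) = 0.673455 ≈ 0.6735.
A–C: 4/18 sites differ → p ≈ 0.222222, d = −0.75 ln(1 − 0.296296) = 0.263548 ≈ 0.2635.
B–C: 8/18 sites differ → p ≈ 0.444444, d = −0.75 ln(1 − 0.592592) = 0.673455 ≈ 0.6735.

d(A,B) = 0.6735, d(A,C) = 0.2635, d(B,C) = 0.6735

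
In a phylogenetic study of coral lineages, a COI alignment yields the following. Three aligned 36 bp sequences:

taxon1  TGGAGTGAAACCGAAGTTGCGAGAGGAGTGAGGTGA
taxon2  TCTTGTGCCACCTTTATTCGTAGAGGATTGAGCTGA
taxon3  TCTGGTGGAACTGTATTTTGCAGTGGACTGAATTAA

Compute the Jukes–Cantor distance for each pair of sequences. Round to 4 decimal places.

d(taxon1,taxon2) = 0.5482, d(taxon1,taxon3) = 0.6082, d(taxon2,taxon3) = 0.5482

taxon1–taxon2: 14/36 sites differ → p ≈ 0.388889, d = −0.75 ln(1 − 0.518519) = 0.548166 ≈ 0.5482.
taxon1–taxon3: 15/36 sites differ → p ≈ 0.416667, d = −0.75 ln(1 − 0.555556) = 0.608198 ≈ 0.6082.
taxon2–taxon3: 14/36 sites differ → p ≈ 0.388889, d = −0.75 ln(1 − 0.518519) = 0.548166 ≈ 0.5482.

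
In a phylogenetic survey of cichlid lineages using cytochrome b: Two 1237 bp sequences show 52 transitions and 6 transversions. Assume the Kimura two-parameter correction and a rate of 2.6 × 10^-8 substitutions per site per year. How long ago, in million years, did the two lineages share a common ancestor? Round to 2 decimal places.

P = 52/1237 ≈ 0.042037 and Q = 6/1237 ≈ 0.00485.
Under the Kimura two-parameter model, d = −½ ln(1 − 2P − Q) − ¼ ln(1 − 2Q).
1 − 2P − Q = 0.911076, giving −½ ln(0.911076) = 0.046564.
1 − 2Q = 0.9903, giving −¼ ln(0.9903) = 0.002437.
d = 0.046564 + 0.002437 = 0.049001.
Under a molecular clock d = 2μt, so t = d/(2μ) = 0.049001 / (2 × 2.6 × 10^-8) = 0.94 million years.

0.94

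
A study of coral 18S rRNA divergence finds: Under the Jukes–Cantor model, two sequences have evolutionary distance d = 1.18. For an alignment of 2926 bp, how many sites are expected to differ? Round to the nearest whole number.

Invert JC69: p = (3/4)(1 − e^(−4d/3)) = 0.75 × (1 − e^(-1.573333)) = 0.75 × (1 − 0.207353) = 0.594485.
Expected differing sites = pL ≈ 0.594485 × 2926 = 1739.46311 ≈ 1739.

1739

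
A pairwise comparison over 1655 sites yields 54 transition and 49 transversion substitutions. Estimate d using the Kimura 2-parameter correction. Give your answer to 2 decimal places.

0.07

P = 54/1655 ≈ 0.032628 and Q = 49/1655 ≈ 0.029607.
Under the Kimura two-parameter model, d = −½ ln(1 − 2P − Q) − ¼ ln(1 − 2Q).
1 − 2P − Q = 0.905137, giving −½ ln(0.905137) = 0.049834.
1 − 2Q = 0.940786, giving −¼ ln(0.940786) = 0.015260.
d = 0.049834 + 0.015260 = 0.065094.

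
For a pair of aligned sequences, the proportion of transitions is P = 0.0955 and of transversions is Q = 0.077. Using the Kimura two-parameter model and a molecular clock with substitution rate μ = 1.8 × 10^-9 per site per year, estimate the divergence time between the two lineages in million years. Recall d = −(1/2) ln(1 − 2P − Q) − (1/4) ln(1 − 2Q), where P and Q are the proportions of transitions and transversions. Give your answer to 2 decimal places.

Under the Kimura two-parameter model, d = −½ ln(1 − 2P − Q) − ¼ ln(1 − 2Q).
1 − 2P − Q = 0.732, giving −½ ln(0.732) = 0.155987.
1 − 2Q = 0.846, giving −¼ ln(0.846) = 0.041809.
d = 0.155987 + 0.041809 = 0.197796.
Under a molecular clock d = 2μt, so t = d/(2μ) = 0.197796 / (2 × 1.8 × 10^-9) = 54.94 million years.

54.94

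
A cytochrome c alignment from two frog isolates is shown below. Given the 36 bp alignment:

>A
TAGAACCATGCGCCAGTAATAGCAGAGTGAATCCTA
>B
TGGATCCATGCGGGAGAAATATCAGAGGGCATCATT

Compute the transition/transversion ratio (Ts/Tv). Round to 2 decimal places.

0.11

Transitions are A↔G and C↔T; transversions are all other mismatches.
Transitions: 1. Transversions: 9.
R = 1/9 = 0.111111… ≈ 0.11 (to 2 d.p.).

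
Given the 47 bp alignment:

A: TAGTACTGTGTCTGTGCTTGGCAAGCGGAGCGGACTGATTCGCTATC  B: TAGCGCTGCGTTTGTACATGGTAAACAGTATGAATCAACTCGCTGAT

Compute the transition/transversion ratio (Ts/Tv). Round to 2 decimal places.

5.67

Transitions are A↔G and C↔T; transversions are all other mismatches.
Transitions: 17. Transversions: 3.
R = 17/3 = 5.666666… ≈ 5.67 (to 2 d.p.).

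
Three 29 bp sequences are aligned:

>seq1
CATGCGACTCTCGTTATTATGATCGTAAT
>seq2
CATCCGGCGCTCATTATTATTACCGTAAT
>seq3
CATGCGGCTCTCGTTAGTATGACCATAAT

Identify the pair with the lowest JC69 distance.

seq1–seq2: 6/29 differ, p = 0.207, d = 0.242.
seq1–seq3: 4/29 differ, p = 0.138, d = 0.152.
seq2–seq3: 6/29 differ, p = 0.207, d = 0.242.
The smallest distance is between seq1 and seq3.

seq1 and seq3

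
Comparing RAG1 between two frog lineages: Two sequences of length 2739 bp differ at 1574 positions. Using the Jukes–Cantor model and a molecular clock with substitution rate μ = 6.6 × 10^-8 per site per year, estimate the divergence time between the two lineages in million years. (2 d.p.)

p = 1574/2739 ≈ 0.574662.
d = −(3/4) ln(1 − 4p/3) = −0.75 ln(1 − 0.766216) = −0.75 ln(0.233784)
  = −0.75 × (-1.453358) = 1.090019 substitutions/site.
Under a molecular clock d = 2μt, so t = d/(2μ) = 1.090019 / (2 × 6.6 × 10^-8) = 8.26 million years.

8.26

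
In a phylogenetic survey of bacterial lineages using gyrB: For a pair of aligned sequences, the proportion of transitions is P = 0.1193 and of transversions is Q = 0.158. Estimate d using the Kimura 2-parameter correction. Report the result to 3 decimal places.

0.348

Under the Kimura two-parameter model, d = −½ ln(1 − 2P − Q) − ¼ ln(1 − 2Q).
1 − 2P − Q = 0.6034, giving −½ ln(0.6034) = 0.252587.
1 − 2Q = 0.684, giving −¼ ln(0.684) = 0.094949.
d = 0.252587 + 0.094949 = 0.347536.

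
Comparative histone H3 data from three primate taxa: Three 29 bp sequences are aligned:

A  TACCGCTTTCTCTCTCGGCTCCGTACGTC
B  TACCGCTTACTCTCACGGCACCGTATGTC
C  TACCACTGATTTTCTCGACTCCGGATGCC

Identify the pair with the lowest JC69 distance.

A–B: 4/29 differ, p = 0.138, d = 0.152.
A–C: 9/29 differ, p = 0.310, d = 0.401.
B–C: 9/29 differ, p = 0.310, d = 0.401.
The smallest distance is between A and B.

A and B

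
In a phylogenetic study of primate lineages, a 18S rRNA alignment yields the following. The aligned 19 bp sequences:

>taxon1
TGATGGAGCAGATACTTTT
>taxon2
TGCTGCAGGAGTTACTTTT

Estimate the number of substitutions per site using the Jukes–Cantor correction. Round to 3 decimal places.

The sequences differ at 4 of 19 sites (3, 6, 9, 12), so p = 4/19 ≈ 0.210526.
d = −(3/4) ln(1 − 4p/3) = −0.75 ln(1 − 0.280701) = −0.75 ln(0.719299)
  = −0.75 × (-0.329478) = 0.247109 substitutions/site.

0.247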